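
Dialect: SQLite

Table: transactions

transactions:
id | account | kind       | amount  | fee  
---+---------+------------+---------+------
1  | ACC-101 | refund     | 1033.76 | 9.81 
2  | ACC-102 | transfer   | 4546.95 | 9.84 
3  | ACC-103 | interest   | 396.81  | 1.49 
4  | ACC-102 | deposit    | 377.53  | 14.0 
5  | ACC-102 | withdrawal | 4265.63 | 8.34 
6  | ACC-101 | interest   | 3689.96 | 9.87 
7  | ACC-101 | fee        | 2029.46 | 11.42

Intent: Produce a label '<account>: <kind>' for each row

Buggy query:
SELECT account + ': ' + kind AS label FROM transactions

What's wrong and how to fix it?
Bug: SQLite uses || for string concatenation; + coerces text to numbers (yielding 0)

Fix: Replace + with || to concatenate text

Corrected query:
SELECT account || ': ' || kind AS label FROM transactions

Result:
label              
-------------------
ACC-101: refund    
ACC-102: transfer  
ACC-103: interest  
ACC-102: deposit   
ACC-102: withdrawal
ACC-101: interest  
ACC-101: fee       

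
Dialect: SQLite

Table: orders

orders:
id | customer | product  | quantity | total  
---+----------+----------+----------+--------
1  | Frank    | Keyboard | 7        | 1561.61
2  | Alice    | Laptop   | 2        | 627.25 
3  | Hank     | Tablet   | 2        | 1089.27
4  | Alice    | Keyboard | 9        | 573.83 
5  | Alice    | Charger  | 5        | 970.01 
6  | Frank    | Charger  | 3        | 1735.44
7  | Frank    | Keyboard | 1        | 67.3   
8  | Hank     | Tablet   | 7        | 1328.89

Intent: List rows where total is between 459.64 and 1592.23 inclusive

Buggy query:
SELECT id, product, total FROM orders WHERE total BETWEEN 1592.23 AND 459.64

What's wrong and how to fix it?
Bug: BETWEEN expects the lower bound first; with 1592.23 AND 459.64 the range is empty

Fix: Swap the bounds so the smaller value comes first

Corrected query:
SELECT id, product, total FROM orders WHERE total BETWEEN 459.64 AND 1592.23

Result:
id | product  | total  
---+----------+--------
1  | Keyboard | 1561.61
2  | Laptop   | 627.25 
3  | Tablet   | 1089.27
4  | Keyboard | 573.83 
5  | Charger  | 970.01 
8  | Tablet   | 1328.89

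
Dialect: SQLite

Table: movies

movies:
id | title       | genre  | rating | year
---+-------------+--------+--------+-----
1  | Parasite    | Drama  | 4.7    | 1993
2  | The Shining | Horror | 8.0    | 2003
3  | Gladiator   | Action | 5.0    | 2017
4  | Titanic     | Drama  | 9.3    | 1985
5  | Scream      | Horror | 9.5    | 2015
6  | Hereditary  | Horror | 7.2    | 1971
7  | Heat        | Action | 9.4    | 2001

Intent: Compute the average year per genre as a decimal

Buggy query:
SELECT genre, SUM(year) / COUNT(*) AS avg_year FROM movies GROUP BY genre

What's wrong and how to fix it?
Bug: Both operands are integers, so '/' performs integer division and truncates

Fix: Multiply by 1.0 (or CAST to REAL) to force floating-point division

Corrected query:
SELECT genre, SUM(year) * 1.0 / COUNT(*) AS avg_year FROM movies GROUP BY genre

Result:
genre  | avg_year   
-------+------------
Action | 2009       
Drama  | 1989       
Horror | 1996.333333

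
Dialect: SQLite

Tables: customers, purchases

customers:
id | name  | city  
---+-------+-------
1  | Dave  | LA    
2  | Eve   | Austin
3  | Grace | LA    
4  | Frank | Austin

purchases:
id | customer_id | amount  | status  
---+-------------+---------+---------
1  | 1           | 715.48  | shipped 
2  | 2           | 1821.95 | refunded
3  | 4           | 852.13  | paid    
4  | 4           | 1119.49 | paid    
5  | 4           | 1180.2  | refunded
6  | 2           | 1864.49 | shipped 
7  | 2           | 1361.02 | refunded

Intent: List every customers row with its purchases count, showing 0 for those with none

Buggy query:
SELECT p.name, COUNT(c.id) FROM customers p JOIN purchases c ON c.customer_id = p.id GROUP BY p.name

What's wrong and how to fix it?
Bug: INNER JOIN drops customers rows that have no matching purchases rows

Fix: Use LEFT JOIN so parents without children still appear (COUNT(c.id) gives 0)

Corrected query:
SELECT p.name, COUNT(c.id) FROM customers p LEFT JOIN purchases c ON c.customer_id = p.id GROUP BY p.name

Result:
name  | COUNT(c.id)
------+------------
Dave  | 1          
Eve   | 3          
Frank | 3          
Grace | 0          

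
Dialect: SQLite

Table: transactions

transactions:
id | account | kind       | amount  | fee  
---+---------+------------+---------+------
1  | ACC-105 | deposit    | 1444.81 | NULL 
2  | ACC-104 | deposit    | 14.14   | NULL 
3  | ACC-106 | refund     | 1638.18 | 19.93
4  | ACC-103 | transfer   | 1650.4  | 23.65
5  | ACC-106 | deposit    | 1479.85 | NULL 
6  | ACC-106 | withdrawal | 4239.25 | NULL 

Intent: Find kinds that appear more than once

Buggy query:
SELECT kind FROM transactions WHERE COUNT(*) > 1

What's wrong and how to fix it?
Bug: COUNT(*) is an aggregate and cannot be used in WHERE

Fix: GROUP BY kind, then filter groups with HAVING COUNT(*) > 1

Corrected query:
SELECT kind FROM transactions GROUP BY kind HAVING COUNT(*) > 1

Result:
kind   
-------
deposit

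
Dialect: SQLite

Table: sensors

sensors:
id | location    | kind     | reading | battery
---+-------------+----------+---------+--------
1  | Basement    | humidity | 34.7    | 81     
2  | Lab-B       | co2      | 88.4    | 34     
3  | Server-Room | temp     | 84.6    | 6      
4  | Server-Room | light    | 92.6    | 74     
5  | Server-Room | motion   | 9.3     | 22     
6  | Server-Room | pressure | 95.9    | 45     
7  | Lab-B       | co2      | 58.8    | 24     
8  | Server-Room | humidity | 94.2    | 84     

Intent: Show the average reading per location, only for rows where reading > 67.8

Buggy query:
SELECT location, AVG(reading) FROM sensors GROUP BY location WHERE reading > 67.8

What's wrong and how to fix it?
Bug: Row-level WHERE must come before GROUP BY in the clause order

Fix: Place WHERE between FROM and GROUP BY

Corrected query:
SELECT location, AVG(reading) FROM sensors WHERE reading > 67.8 GROUP BY location

Result:
location    | AVG(reading)
------------+-------------
Lab-B       | 88.4        
Server-Room | 91.825      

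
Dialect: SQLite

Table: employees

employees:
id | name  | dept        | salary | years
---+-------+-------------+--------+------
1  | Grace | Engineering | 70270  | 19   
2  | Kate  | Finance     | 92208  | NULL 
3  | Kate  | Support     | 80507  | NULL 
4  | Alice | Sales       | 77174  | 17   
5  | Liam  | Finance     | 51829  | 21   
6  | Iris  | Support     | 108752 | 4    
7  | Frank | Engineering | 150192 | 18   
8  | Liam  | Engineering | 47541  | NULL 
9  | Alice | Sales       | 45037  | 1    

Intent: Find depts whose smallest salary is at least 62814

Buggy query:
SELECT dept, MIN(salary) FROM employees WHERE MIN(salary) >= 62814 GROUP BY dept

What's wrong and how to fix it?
Bug: Aggregates like MIN are computed per group after WHERE runs

Fix: Use HAVING for the per-group MIN condition

Corrected query:
SELECT dept, MIN(salary) FROM employees GROUP BY dept HAVING MIN(salary) >= 62814

Result:
dept    | MIN(salary)
--------+------------
Support | 80507      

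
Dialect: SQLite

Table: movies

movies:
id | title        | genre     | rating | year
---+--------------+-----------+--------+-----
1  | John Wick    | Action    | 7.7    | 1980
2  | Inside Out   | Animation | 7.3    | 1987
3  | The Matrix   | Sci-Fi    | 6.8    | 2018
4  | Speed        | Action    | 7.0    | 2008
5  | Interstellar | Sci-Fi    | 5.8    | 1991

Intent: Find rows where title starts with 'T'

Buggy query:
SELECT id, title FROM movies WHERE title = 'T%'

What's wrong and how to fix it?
Bug: Wildcards only work with LIKE; '=' treats '%' as a literal character

Fix: Use LIKE for wildcard pattern matching

Corrected query:
SELECT id, title FROM movies WHERE title LIKE 'T%'

Result:
id | title     
---+-----------
3  | The Matrix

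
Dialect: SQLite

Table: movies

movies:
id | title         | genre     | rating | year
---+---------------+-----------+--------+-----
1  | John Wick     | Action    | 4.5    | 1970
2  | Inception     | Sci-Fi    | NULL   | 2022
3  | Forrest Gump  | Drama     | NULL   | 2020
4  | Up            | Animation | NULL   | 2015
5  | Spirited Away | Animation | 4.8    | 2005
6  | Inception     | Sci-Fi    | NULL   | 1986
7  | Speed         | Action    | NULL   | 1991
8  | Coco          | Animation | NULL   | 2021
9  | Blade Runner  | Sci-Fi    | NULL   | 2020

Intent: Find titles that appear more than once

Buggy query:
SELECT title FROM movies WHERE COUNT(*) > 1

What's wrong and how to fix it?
Bug: COUNT(*) is an aggregate and cannot be used in WHERE

Fix: GROUP BY title, then filter groups with HAVING COUNT(*) > 1

Corrected query:
SELECT title FROM movies GROUP BY title HAVING COUNT(*) > 1

Result:
title    
---------
Inception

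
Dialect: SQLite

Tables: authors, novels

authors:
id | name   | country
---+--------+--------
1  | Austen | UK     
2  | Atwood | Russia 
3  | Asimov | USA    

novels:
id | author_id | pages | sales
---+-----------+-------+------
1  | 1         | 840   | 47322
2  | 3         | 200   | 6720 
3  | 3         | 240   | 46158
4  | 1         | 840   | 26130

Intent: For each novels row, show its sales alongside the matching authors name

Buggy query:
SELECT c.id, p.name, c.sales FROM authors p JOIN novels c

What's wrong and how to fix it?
Bug: JOIN with no ON clause produces a cartesian product; every novels row pairs with every authors row

Fix: Add ON c.author_id = p.id to the JOIN

Corrected query:
SELECT c.id, p.name, c.sales FROM authors p JOIN novels c ON c.author_id = p.id

Result:
id | name   | sales
---+--------+------
1  | Austen | 47322
2  | Asimov | 6720 
3  | Asimov | 46158
4  | Austen | 26130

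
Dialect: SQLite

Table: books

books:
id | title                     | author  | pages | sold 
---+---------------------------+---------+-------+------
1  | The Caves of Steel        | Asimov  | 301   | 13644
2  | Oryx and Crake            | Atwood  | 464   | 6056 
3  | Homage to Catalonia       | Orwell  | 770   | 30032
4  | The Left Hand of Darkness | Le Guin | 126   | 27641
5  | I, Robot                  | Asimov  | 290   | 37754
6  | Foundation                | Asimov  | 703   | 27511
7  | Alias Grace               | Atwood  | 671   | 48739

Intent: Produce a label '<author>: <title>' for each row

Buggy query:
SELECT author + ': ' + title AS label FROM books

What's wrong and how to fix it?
Bug: SQLite uses || for string concatenation; + coerces text to numbers (yielding 0)

Fix: Use the || operator for string concatenation

Corrected query:
SELECT author || ': ' || title AS label FROM books

Result:
label                             
----------------------------------
Asimov: The Caves of Steel        
Atwood: Oryx and Crake            
Orwell: Homage to Catalonia       
Le Guin: The Left Hand of Darkness
Asimov: I, Robot                  
Asimov: Foundation                
Atwood: Alias Grace               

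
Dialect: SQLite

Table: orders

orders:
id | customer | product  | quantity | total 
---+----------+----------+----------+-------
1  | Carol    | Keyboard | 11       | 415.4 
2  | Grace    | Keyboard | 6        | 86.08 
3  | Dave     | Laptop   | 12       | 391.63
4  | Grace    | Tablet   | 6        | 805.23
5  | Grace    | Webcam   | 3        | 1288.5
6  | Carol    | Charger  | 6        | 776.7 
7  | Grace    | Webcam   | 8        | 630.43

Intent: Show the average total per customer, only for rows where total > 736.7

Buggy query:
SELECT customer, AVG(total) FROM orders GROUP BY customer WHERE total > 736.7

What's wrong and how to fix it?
Bug: WHERE cannot follow GROUP BY

Fix: Place WHERE between FROM and GROUP BY

Corrected query:
SELECT customer, AVG(total) FROM orders WHERE total > 736.7 GROUP BY customer

Result:
customer | AVG(total)
---------+-----------
Carol    | 776.7     
Grace    | 1046.865  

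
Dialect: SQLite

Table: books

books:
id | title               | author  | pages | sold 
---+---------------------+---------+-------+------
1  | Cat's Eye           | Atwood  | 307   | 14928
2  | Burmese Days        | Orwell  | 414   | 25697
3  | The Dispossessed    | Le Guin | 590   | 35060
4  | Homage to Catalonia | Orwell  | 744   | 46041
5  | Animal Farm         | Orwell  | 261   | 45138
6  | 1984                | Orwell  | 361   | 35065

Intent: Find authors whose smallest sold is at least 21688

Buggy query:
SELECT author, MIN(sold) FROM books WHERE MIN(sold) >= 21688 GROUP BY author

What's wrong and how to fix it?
Bug: MIN() in WHERE is a misuse of aggregate

Fix: Replace WHERE with HAVING after the GROUP BY

Corrected query:
SELECT author, MIN(sold) FROM books GROUP BY author HAVING MIN(sold) >= 21688

Result:
author  | MIN(sold)
--------+----------
Le Guin | 35060    
Orwell  | 25697    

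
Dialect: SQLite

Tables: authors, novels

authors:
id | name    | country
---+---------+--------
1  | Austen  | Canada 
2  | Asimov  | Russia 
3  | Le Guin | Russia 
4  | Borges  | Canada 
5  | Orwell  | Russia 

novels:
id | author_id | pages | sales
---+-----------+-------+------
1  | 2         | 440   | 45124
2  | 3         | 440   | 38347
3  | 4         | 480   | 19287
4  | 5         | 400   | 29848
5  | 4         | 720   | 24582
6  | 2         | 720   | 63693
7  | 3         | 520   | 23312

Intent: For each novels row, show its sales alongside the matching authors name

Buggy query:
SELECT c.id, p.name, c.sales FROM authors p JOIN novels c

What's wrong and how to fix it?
Bug: JOIN with no ON clause produces a cartesian product; every novels row pairs with every authors row

Fix: Specify the join condition linking the foreign key to the parent id

Corrected query:
SELECT c.id, p.name, c.sales FROM authors p JOIN novels c ON c.author_id = p.id

Result:
id | name    | sales
---+---------+------
1  | Asimov  | 45124
2  | Le Guin | 38347
3  | Borges  | 19287
4  | Orwell  | 29848
5  | Borges  | 24582
6  | Asimov  | 63693
7  | Le Guin | 23312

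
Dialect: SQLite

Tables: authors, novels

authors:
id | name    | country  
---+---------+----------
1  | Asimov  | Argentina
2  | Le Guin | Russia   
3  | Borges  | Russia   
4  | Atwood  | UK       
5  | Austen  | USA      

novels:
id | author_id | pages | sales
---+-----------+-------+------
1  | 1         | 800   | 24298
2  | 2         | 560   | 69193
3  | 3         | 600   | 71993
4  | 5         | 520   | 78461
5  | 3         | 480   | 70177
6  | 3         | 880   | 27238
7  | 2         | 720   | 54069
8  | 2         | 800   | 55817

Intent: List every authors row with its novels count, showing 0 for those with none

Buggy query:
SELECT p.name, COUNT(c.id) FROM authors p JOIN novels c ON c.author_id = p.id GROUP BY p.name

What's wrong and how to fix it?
Bug: INNER JOIN drops authors rows that have no matching novels rows

Fix: Use LEFT JOIN so parents without children still appear (COUNT(c.id) gives 0)

Corrected query:
SELECT p.name, COUNT(c.id) FROM authors p LEFT JOIN novels c ON c.author_id = p.id GROUP BY p.name

Result:
name    | COUNT(c.id)
--------+------------
Asimov  | 1          
Atwood  | 0          
Austen  | 1          
Borges  | 3          
Le Guin | 3          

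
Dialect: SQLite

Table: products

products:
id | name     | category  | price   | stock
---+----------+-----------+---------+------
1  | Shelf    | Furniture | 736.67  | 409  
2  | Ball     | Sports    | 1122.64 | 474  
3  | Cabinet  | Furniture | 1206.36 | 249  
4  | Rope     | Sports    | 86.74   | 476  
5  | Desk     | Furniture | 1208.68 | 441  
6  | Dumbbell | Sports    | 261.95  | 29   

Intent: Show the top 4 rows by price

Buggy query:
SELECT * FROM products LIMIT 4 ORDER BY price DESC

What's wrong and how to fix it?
Bug: LIMIT must come after ORDER BY

Fix: Sort with ORDER BY, then apply LIMIT

Corrected query:
SELECT * FROM products ORDER BY price DESC LIMIT 4

Result:
id | name    | category  | price   | stock
---+---------+-----------+---------+------
5  | Desk    | Furniture | 1208.68 | 441  
3  | Cabinet | Furniture | 1206.36 | 249  
2  | Ball    | Sports    | 1122.64 | 474  
1  | Shelf   | Furniture | 736.67  | 409  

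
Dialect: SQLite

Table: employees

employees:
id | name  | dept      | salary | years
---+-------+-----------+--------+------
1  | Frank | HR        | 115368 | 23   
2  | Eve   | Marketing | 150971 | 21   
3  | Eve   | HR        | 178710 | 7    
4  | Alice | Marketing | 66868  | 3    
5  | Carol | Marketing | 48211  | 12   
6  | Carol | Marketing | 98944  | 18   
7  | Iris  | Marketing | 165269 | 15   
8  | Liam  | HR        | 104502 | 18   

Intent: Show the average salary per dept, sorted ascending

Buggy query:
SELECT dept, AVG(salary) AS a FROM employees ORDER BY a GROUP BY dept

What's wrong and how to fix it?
Bug: ORDER BY appears before GROUP BY; SQL clause order requires GROUP BY first

Fix: Move ORDER BY to the end, after GROUP BY

Corrected query:
SELECT dept, AVG(salary) AS a FROM employees GROUP BY dept ORDER BY a

Result:
dept      | a       
----------+---------
Marketing | 106052.6
HR        | 132860  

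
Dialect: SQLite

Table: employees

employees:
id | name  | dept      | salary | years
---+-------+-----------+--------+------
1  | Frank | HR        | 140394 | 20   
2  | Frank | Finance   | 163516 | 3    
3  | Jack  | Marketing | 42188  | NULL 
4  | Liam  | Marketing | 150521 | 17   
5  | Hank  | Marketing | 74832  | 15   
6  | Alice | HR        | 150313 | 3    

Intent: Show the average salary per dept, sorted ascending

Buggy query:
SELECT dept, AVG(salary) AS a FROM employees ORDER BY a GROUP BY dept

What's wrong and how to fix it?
Bug: GROUP BY must precede ORDER BY

Fix: Reorder: SELECT … FROM … GROUP BY … ORDER BY …

Corrected query:
SELECT dept, AVG(salary) AS a FROM employees GROUP BY dept ORDER BY a

Result:
dept      | a           
----------+-------------
Marketing | 89180.333333
HR        | 145353.5    
Finance   | 163516      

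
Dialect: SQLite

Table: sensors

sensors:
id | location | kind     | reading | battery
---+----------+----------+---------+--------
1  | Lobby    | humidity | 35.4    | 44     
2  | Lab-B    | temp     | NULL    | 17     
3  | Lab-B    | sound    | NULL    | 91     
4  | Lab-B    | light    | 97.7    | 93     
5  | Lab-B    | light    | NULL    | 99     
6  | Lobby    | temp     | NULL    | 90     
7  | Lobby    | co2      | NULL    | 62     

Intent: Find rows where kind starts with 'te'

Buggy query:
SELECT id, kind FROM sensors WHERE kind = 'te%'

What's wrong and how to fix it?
Bug: Wildcards only work with LIKE; '=' treats '%' as a literal character

Fix: Use LIKE for wildcard pattern matching

Corrected query:
SELECT id, kind FROM sensors WHERE kind LIKE 'te%'

Result:
id | kind
---+-----
2  | temp
6  | temp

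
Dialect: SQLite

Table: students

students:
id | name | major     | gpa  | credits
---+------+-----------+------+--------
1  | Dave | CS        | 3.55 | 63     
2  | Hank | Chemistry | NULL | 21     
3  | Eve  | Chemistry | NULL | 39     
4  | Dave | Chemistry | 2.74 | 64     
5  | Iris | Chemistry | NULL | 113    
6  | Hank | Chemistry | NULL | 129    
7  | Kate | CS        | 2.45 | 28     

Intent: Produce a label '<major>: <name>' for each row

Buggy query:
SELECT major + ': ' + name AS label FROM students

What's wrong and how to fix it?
Bug: SQLite uses || for string concatenation; + coerces text to numbers (yielding 0)

Fix: Replace + with || to concatenate text

Corrected query:
SELECT major || ': ' || name AS label FROM students

Result:
label          
---------------
CS: Dave       
Chemistry: Hank
Chemistry: Eve 
Chemistry: Dave
Chemistry: Iris
Chemistry: Hank
CS: Kate       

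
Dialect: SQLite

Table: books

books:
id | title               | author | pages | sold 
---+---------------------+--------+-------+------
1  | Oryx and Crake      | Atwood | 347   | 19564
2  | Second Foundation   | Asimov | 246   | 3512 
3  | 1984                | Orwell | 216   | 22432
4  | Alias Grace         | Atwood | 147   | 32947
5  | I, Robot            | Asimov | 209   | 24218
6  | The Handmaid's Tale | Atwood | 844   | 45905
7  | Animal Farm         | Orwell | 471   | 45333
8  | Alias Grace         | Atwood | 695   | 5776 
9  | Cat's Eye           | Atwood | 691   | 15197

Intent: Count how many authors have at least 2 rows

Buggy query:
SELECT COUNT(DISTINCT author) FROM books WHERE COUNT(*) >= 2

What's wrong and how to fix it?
Bug: COUNT(*) cannot appear in WHERE; the per-group count doesn't exist yet

Fix: Use a subquery that GROUPs and filters with HAVING, then count its rows

Corrected query:
SELECT COUNT(*) FROM (SELECT author FROM books GROUP BY author HAVING COUNT(*) >= 2)

Result:
COUNT(*)
--------
3       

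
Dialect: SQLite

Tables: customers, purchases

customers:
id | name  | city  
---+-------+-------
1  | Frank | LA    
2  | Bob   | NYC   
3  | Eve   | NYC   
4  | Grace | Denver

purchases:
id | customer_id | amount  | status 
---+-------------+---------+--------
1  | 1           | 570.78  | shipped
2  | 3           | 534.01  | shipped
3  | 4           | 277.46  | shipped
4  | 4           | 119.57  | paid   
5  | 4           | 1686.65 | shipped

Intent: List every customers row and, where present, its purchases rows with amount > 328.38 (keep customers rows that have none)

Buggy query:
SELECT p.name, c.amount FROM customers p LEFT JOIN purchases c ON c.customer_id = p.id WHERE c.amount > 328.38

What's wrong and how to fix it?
Bug: Filtering c.amount in WHERE discards the NULL rows produced by LEFT JOIN, turning it into an inner join

Fix: Move the right-table condition into the ON clause so unmatched parents are kept

Corrected query:
SELECT p.name, c.amount FROM customers p LEFT JOIN purchases c ON c.customer_id = p.id AND c.amount > 328.38

Result:
name  | amount 
------+--------
Frank | 570.78 
Bob   | NULL   
Eve   | 534.01 
Grace | 1686.65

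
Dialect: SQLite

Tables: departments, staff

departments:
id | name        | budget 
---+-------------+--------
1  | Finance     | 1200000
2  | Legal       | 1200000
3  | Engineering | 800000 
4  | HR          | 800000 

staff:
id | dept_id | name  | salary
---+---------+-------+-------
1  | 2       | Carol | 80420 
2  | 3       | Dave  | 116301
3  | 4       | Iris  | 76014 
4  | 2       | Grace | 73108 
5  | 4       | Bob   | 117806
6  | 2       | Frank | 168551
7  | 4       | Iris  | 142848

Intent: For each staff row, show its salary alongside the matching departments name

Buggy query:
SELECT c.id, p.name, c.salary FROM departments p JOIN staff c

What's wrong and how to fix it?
Bug: Missing join condition: each staff row is matched to all departments rows instead of just its own

Fix: Specify the join condition linking the foreign key to the parent id

Corrected query:
SELECT c.id, p.name, c.salary FROM departments p JOIN staff c ON c.dept_id = p.id

Result:
id | name        | salary
---+-------------+-------
1  | Legal       | 80420 
2  | Engineering | 116301
3  | HR          | 76014 
4  | Legal       | 73108 
5  | HR          | 117806
6  | Legal       | 168551
7  | HR          | 142848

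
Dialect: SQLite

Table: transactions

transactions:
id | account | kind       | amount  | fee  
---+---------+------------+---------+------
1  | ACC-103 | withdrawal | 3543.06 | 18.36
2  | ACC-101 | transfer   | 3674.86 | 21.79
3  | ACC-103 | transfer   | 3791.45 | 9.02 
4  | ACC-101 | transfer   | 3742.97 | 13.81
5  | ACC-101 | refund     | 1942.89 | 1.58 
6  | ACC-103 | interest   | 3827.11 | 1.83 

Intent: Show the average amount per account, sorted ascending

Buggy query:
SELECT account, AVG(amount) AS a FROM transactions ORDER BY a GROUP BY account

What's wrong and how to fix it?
Bug: GROUP BY must precede ORDER BY

Fix: Move ORDER BY to the end, after GROUP BY

Corrected query:
SELECT account, AVG(amount) AS a FROM transactions GROUP BY account ORDER BY a

Result:
account | a      
--------+--------
ACC-101 | 3120.24
ACC-103 | 3720.54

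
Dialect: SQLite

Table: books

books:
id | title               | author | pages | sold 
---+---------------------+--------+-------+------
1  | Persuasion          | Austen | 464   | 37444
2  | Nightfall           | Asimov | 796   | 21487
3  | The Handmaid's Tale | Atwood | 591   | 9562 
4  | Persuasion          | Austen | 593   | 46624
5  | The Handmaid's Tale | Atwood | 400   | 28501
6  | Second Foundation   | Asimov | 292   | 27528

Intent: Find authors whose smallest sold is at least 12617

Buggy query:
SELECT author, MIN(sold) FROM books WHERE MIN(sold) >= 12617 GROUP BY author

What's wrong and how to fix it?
Bug: Aggregates like MIN are computed per group after WHERE runs

Fix: Use HAVING for the per-group MIN condition

Corrected query:
SELECT author, MIN(sold) FROM books GROUP BY author HAVING MIN(sold) >= 12617

Result:
author | MIN(sold)
-------+----------
Asimov | 21487    
Austen | 37444    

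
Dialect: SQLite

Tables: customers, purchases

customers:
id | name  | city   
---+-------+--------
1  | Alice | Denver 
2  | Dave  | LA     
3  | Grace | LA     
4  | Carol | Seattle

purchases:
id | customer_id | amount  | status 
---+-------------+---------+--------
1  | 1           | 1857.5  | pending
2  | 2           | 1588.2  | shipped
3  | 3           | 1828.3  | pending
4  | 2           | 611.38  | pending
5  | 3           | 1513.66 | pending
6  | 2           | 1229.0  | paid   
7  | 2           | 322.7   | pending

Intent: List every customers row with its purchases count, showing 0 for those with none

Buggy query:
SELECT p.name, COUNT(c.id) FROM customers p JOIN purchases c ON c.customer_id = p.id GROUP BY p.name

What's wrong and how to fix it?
Bug: An inner join excludes parents with zero children

Fix: Switch to LEFT JOIN to retain unmatched parent rows

Corrected query:
SELECT p.name, COUNT(c.id) FROM customers p LEFT JOIN purchases c ON c.customer_id = p.id GROUP BY p.name

Result:
name  | COUNT(c.id)
------+------------
Alice | 1          
Carol | 0          
Dave  | 4          
Grace | 2          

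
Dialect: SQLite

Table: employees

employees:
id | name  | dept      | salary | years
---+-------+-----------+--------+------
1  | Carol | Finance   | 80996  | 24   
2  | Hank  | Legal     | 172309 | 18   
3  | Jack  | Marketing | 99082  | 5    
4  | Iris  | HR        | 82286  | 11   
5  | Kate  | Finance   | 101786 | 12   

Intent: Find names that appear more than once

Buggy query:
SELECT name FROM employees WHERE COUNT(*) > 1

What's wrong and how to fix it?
Bug: WHERE can't reference COUNT(*); aggregates are computed after WHERE

Fix: GROUP BY name, then filter groups with HAVING COUNT(*) > 1

Corrected query:
SELECT name FROM employees GROUP BY name HAVING COUNT(*) > 1

Result:
(no rows)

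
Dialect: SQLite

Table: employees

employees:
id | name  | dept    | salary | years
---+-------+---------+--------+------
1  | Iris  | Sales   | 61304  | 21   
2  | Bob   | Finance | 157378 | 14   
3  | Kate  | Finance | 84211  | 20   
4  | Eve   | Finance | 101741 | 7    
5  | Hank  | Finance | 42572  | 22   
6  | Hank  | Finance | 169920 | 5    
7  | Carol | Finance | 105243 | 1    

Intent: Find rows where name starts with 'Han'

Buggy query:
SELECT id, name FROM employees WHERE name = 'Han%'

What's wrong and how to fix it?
Bug: '=' compares the literal string including the % character; pattern matching needs LIKE

Fix: Use LIKE for wildcard pattern matching

Corrected query:
SELECT id, name FROM employees WHERE name LIKE 'Han%'

Result:
id | name
---+-----
5  | Hank
6  | Hank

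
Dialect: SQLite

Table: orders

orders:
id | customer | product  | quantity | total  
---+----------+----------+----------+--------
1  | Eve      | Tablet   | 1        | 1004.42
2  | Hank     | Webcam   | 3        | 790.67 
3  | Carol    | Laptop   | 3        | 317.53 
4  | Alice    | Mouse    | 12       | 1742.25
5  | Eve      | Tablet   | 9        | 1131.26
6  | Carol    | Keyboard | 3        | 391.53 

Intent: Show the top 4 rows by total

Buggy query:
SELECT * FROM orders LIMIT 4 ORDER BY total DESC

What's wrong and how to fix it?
Bug: LIMIT must come after ORDER BY

Fix: Sort with ORDER BY, then apply LIMIT

Corrected query:
SELECT * FROM orders ORDER BY total DESC LIMIT 4

Result:
id | customer | product | quantity | total  
---+----------+---------+----------+--------
4  | Alice    | Mouse   | 12       | 1742.25
5  | Eve      | Tablet  | 9        | 1131.26
1  | Eve      | Tablet  | 1        | 1004.42
2  | Hank     | Webcam  | 3        | 790.67 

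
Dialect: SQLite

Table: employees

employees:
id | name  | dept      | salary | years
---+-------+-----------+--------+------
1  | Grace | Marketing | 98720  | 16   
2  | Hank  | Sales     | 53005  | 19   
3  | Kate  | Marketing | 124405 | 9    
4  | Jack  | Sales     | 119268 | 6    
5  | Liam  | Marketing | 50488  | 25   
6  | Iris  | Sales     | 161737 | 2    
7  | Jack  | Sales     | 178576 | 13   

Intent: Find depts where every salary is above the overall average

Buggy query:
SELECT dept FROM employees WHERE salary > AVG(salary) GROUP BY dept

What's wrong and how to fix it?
Bug: WHERE evaluates per row before aggregation, so AVG() is unavailable

Fix: Use a subquery for AVG and a HAVING MIN(...) filter so the condition holds for every row in the group

Corrected query:
SELECT dept FROM employees GROUP BY dept HAVING MIN(salary) > (SELECT AVG(salary) FROM employees)

Result:
(no rows)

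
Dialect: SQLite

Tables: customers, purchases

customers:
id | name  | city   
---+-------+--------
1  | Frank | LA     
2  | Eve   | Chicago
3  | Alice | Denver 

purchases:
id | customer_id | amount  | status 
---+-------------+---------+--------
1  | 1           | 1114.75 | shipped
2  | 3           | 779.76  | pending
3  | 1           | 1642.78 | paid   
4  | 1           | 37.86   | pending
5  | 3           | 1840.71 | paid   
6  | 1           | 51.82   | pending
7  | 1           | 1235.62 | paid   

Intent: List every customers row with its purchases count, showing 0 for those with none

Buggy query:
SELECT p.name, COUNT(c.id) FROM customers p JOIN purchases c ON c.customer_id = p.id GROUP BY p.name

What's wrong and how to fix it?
Bug: INNER JOIN drops customers rows that have no matching purchases rows

Fix: Use LEFT JOIN so parents without children still appear (COUNT(c.id) gives 0)

Corrected query:
SELECT p.name, COUNT(c.id) FROM customers p LEFT JOIN purchases c ON c.customer_id = p.id GROUP BY p.name

Result:
name  | COUNT(c.id)
------+------------
Alice | 2          
Eve   | 0          
Frank | 5          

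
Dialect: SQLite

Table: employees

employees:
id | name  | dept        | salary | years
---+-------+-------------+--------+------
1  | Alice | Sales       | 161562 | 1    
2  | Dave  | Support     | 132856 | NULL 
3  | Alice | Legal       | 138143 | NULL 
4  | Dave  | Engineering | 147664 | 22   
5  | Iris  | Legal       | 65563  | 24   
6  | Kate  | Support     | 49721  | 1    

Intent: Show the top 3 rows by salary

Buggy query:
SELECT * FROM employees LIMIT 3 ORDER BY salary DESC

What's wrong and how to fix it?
Bug: ORDER BY cannot follow LIMIT; LIMIT is the final clause

Fix: Swap the clauses: ORDER BY first, then LIMIT

Corrected query:
SELECT * FROM employees ORDER BY salary DESC LIMIT 3

Result:
id | name  | dept        | salary | years
---+-------+-------------+--------+------
1  | Alice | Sales       | 161562 | 1    
4  | Dave  | Engineering | 147664 | 22   
3  | Alice | Legal       | 138143 | NULL 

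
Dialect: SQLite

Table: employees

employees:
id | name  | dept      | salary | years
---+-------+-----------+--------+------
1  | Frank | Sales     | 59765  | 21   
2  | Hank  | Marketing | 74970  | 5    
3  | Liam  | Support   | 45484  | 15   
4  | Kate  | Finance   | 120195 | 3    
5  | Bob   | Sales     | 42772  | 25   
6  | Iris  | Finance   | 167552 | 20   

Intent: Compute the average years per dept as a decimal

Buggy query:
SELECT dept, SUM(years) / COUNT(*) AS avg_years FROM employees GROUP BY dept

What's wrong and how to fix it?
Bug: Both operands are integers, so '/' performs integer division and truncates

Fix: Multiply by 1.0 (or CAST to REAL) to force floating-point division

Corrected query:
SELECT dept, SUM(years) * 1.0 / COUNT(*) AS avg_years FROM employees GROUP BY dept

Result:
dept      | avg_years
----------+----------
Finance   | 11.5     
Marketing | 5        
Sales     | 23       
Support   | 15       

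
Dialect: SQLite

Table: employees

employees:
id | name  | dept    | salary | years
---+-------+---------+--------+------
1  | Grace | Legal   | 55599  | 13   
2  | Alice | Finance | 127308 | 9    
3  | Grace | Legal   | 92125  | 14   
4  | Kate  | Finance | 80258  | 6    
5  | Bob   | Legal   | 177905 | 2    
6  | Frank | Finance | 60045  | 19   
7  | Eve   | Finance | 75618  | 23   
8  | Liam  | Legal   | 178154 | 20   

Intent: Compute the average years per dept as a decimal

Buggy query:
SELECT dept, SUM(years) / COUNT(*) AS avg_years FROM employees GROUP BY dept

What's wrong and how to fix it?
Bug: SUM(years) and COUNT(*) are both integers; the division truncates the fractional part

Fix: Multiply by 1.0 (or CAST to REAL) to force floating-point division

Corrected query:
SELECT dept, SUM(years) * 1.0 / COUNT(*) AS avg_years FROM employees GROUP BY dept

Result:
dept    | avg_years
--------+----------
Finance | 14.25    
Legal   | 12.25    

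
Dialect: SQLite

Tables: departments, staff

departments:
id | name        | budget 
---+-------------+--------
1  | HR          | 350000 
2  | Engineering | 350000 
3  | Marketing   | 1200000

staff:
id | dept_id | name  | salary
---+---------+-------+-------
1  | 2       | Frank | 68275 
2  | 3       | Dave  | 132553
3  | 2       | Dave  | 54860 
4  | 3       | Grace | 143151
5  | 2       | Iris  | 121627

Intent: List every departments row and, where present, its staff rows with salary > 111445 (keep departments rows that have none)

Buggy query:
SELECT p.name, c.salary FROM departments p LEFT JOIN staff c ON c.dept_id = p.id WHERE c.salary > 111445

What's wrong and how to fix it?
Bug: A WHERE condition on the right-hand table after LEFT JOIN drops unmatched parents

Fix: Move the right-table condition into the ON clause so unmatched parents are kept

Corrected query:
SELECT p.name, c.salary FROM departments p LEFT JOIN staff c ON c.dept_id = p.id AND c.salary > 111445

Result:
name        | salary
------------+-------
HR          | NULL  
Engineering | 121627
Marketing   | 132553
Marketing   | 143151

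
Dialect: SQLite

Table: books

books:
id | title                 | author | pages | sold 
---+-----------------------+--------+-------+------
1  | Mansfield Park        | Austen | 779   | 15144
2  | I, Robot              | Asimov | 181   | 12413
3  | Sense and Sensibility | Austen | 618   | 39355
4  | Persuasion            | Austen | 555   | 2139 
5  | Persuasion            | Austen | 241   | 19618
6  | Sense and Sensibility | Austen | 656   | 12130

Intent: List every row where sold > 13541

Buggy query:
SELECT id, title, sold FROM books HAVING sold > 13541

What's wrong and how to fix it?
Bug: HAVING filters the output of aggregation, but this query has no GROUP BY and no aggregate functions, so SQLite rejects it (HAVING clause on a non-aggregate query); the condition here is per row

Fix: Replace HAVING with WHERE since the condition applies to individual rows

Corrected query:
SELECT id, title, sold FROM books WHERE sold > 13541

Result:
id | title                 | sold 
---+-----------------------+------
1  | Mansfield Park        | 15144
3  | Sense and Sensibility | 39355
5  | Persuasion            | 19618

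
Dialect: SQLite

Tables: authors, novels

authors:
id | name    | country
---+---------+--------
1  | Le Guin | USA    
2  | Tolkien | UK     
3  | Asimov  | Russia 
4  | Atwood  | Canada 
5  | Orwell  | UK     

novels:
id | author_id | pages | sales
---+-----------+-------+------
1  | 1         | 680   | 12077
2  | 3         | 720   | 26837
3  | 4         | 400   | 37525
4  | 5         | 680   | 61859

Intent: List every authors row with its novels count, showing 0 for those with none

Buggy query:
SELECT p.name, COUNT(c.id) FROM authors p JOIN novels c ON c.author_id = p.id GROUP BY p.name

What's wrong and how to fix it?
Bug: An inner join excludes parents with zero children

Fix: Switch to LEFT JOIN to retain unmatched parent rows

Corrected query:
SELECT p.name, COUNT(c.id) FROM authors p LEFT JOIN novels c ON c.author_id = p.id GROUP BY p.name

Result:
name    | COUNT(c.id)
--------+------------
Asimov  | 1          
Atwood  | 1          
Le Guin | 1          
Orwell  | 1          
Tolkien | 0          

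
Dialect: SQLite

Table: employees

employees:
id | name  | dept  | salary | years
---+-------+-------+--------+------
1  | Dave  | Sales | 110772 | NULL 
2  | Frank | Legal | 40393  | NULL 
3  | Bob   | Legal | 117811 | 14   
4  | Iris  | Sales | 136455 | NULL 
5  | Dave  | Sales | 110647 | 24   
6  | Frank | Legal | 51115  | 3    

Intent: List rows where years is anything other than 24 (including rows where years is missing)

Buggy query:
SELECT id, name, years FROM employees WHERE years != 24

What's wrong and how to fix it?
Bug: Inequality against NULL is unknown, not true; rows with NULL are dropped

Fix: Handle NULL separately with IS NULL alongside the inequality

Corrected query:
SELECT id, name, years FROM employees WHERE years != 24 OR years IS NULL

Result:
id | name  | years
---+-------+------
1  | Dave  | NULL 
2  | Frank | NULL 
3  | Bob   | 14   
4  | Iris  | NULL 
6  | Frank | 3    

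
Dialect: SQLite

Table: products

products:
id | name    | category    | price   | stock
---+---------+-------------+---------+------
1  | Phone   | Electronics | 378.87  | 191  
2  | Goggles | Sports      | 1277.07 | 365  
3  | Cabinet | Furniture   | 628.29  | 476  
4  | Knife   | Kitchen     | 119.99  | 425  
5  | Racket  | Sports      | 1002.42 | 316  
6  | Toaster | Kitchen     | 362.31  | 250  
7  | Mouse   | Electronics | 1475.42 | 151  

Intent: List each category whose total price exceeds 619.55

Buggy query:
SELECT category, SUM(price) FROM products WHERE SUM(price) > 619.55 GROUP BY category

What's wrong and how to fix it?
Bug: WHERE runs before GROUP BY, so aggregates aren't available there

Fix: Use HAVING (which filters groups after aggregation) instead of WHERE

Corrected query:
SELECT category, SUM(price) FROM products GROUP BY category HAVING SUM(price) > 619.55

Result:
category    | SUM(price)
------------+-----------
Electronics | 1854.29   
Furniture   | 628.29    
Sports      | 2279.49   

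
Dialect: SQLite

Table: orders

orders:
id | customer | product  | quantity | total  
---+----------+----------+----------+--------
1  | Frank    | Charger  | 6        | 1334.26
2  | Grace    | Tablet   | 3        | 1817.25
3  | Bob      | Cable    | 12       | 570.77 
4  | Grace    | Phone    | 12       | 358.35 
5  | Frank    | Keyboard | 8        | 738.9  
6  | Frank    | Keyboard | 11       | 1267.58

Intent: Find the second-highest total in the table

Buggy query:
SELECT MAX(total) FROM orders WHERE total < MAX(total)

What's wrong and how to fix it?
Bug: The inner MAX is an aggregate inside WHERE, which is not allowed

Fix: Put the inner MAX in a scalar subquery

Corrected query:
SELECT MAX(total) FROM orders WHERE total < (SELECT MAX(total) FROM orders)

Result:
MAX(total)
----------
1334.26   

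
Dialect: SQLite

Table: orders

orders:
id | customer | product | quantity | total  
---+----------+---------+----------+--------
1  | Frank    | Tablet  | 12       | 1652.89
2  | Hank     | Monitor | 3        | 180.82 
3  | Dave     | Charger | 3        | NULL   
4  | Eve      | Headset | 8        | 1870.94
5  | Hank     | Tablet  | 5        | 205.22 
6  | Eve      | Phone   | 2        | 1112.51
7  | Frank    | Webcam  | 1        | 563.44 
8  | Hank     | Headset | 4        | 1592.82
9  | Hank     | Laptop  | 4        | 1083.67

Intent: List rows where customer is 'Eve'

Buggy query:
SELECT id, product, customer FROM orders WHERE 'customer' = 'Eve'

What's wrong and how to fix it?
Bug: Single quotes denote string literals in SQL; the column name is being compared as a constant string

Fix: Reference the column as customer without single quotes

Corrected query:
SELECT id, product, customer FROM orders WHERE customer = 'Eve'

Result:
id | product | customer
---+---------+---------
4  | Headset | Eve     
6  | Phone   | Eve     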